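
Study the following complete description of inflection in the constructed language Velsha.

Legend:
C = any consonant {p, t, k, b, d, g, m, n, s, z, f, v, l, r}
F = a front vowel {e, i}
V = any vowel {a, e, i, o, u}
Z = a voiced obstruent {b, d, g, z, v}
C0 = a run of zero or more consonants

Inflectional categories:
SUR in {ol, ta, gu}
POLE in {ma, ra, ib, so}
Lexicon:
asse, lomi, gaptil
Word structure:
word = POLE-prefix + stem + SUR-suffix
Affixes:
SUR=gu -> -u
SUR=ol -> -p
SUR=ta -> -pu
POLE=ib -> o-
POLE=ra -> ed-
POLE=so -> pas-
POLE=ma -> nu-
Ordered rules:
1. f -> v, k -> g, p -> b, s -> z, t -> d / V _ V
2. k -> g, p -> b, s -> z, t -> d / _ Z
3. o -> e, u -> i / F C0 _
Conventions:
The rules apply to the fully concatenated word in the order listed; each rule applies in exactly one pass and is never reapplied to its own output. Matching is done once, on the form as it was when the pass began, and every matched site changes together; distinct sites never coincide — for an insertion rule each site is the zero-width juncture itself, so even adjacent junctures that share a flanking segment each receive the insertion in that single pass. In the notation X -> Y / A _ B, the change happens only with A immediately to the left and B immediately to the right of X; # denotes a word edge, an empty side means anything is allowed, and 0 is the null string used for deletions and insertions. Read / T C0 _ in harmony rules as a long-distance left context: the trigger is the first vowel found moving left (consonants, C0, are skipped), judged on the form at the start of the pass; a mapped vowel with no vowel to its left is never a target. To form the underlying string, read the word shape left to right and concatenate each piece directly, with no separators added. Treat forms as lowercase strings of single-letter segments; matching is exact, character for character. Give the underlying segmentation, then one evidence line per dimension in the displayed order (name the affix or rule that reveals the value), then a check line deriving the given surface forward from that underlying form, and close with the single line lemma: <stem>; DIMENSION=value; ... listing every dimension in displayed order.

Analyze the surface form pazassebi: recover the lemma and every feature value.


underlying: pas-asse-pu
SUR=ta - signalled by the affix -pu
POLE=so - signalled by the affix pas-
check: pasassepu -> pazassebu -> pazassebu -> pazassebi
lemma: asse; SUR=ta; POLE=so


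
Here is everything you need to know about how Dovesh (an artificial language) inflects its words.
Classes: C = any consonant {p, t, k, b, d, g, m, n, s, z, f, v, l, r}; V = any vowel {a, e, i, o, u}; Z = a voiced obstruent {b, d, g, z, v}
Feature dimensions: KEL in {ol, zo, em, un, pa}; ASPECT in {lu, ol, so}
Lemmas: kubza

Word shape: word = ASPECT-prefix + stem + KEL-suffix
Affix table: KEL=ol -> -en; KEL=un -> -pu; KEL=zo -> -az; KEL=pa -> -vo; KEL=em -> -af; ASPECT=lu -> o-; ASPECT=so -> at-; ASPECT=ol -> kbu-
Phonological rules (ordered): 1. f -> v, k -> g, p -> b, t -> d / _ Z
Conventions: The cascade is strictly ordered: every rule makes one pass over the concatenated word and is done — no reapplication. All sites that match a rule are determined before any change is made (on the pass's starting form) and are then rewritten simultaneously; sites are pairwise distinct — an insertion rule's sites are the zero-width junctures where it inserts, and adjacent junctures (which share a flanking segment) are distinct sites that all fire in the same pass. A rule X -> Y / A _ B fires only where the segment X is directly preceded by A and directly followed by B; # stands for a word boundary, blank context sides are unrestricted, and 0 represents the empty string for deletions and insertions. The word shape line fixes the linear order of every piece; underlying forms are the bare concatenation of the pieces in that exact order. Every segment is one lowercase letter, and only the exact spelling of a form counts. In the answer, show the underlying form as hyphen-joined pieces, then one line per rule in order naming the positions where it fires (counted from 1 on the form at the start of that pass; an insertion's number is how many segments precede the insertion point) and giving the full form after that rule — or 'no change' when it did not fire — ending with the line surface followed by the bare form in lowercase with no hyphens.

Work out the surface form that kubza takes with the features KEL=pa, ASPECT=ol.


underlying: kbu-kubza-vo
1. f -> v, k -> g, p -> b, t -> d / _ Z: fires at position(s) 1: gbukubzavo
surface: gbukubzavo


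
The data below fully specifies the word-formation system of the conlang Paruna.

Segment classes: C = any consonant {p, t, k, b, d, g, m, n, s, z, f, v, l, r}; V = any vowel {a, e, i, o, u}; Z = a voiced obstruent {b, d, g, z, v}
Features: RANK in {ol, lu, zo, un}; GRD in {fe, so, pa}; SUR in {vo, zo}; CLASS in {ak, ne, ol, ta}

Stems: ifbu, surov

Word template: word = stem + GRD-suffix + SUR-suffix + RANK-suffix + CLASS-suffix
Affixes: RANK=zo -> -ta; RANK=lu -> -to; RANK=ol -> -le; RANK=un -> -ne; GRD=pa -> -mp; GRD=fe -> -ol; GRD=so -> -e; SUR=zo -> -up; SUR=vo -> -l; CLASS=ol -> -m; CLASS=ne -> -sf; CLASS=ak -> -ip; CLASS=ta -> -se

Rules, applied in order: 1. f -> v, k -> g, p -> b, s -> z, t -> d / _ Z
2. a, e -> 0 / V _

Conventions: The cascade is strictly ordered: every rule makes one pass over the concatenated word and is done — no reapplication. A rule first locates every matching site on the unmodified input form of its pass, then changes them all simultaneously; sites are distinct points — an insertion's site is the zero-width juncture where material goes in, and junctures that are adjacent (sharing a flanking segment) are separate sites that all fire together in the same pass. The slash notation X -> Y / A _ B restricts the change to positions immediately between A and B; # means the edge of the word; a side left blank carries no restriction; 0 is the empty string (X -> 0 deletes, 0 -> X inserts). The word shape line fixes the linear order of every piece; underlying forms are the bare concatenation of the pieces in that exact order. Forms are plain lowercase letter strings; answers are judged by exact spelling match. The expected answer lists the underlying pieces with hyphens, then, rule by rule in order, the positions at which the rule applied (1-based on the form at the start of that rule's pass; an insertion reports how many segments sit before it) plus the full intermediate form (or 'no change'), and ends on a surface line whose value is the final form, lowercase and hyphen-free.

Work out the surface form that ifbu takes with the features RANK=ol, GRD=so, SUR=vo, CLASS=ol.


underlying: ifbu-e-l-le-m
1. f -> v, k -> g, p -> b, s -> z, t -> d / _ Z: fires at position(s) 2: ivbuellem
2. a, e -> 0 / V _: fires at position(s) 5: ivbullem
surface: ivbullem


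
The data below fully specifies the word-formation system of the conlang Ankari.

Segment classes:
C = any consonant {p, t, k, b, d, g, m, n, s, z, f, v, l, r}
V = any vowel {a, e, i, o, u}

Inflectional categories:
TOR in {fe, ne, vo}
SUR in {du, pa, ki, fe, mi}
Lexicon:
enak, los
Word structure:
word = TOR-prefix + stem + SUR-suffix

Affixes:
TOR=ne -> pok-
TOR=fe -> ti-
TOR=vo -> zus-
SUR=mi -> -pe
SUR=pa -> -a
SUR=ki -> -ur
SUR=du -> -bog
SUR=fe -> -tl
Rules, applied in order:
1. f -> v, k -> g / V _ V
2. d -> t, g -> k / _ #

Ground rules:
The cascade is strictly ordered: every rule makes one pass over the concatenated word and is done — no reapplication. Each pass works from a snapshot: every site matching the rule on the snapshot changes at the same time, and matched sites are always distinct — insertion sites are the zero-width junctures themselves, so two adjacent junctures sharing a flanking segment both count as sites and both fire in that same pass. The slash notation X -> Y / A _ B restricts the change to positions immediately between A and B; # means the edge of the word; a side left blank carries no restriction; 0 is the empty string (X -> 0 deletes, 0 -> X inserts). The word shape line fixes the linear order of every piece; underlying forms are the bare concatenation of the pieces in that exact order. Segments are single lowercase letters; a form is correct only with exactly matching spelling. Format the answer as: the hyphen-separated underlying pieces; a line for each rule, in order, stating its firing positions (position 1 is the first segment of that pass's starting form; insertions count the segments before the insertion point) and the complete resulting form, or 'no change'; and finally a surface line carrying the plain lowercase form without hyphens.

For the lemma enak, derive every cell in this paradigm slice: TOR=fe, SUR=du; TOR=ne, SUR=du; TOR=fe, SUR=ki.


cell TOR=fe, SUR=du:
underlying: ti-enak-bog
1. f -> v, k -> g / V _ V: no change
2. d -> t, g -> k / _ #: fires at position(s) 9: tienakbok
surface: tienakbok

cell TOR=ne, SUR=du:
underlying: pok-enak-bog
1. f -> v, k -> g / V _ V: fires at position(s) 3: pogenakbog
2. d -> t, g -> k / _ #: fires at position(s) 10: pogenakbok
surface: pogenakbok

cell TOR=fe, SUR=ki:
underlying: ti-enak-ur
1. f -> v, k -> g / V _ V: fires at position(s) 6: tienagur
2. d -> t, g -> k / _ #: no change
surface: tienagur


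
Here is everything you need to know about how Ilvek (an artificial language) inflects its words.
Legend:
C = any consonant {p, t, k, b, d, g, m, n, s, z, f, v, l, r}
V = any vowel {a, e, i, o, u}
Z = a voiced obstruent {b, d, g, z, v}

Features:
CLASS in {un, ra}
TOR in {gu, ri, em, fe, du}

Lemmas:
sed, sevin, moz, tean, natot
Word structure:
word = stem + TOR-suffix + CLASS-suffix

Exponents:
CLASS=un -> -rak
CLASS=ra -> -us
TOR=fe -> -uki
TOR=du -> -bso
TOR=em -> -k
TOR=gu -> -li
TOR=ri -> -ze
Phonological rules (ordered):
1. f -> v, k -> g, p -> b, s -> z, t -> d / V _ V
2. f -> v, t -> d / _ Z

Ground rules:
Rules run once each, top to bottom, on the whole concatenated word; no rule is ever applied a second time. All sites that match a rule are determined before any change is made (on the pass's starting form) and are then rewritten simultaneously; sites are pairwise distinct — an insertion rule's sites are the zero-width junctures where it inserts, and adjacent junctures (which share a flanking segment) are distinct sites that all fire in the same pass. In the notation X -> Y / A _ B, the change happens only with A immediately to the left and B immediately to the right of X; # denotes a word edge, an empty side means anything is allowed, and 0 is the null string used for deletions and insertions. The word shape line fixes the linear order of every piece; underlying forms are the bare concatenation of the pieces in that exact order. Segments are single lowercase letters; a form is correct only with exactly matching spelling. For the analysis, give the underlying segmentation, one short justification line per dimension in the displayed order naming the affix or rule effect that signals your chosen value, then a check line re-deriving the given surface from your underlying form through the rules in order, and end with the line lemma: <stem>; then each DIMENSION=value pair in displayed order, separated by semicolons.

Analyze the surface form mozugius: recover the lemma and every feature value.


underlying: moz-uki-us
CLASS=ra - signalled by the affix -us
TOR=fe - signalled by the affix -uki
check: mozukius -> mozugius -> mozugius
lemma: moz; CLASS=ra; TOR=fe


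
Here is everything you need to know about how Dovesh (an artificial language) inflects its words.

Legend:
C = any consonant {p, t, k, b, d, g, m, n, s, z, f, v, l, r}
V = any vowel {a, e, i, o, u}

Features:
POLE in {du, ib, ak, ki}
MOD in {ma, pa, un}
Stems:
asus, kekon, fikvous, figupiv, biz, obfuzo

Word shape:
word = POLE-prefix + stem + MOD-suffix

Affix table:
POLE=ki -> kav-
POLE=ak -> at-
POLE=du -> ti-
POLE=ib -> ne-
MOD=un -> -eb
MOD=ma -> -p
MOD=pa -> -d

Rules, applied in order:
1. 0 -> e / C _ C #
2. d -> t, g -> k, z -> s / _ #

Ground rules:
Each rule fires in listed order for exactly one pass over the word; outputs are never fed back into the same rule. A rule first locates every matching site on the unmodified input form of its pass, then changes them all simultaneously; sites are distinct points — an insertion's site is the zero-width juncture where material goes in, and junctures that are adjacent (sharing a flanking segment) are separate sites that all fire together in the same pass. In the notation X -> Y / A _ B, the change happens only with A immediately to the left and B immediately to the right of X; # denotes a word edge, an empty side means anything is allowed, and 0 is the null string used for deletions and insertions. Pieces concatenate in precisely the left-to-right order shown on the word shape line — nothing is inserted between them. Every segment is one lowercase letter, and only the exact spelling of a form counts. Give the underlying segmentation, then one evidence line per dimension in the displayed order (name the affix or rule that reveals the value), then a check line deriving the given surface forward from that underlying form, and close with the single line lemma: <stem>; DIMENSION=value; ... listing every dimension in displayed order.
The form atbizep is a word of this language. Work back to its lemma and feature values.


underlying: at-biz-p
POLE=ak - signalled by the affix at-
MOD=ma - signalled by the affix -p
check: atbizp -> atbizep -> atbizep
lemma: biz; POLE=ak; MOD=ma


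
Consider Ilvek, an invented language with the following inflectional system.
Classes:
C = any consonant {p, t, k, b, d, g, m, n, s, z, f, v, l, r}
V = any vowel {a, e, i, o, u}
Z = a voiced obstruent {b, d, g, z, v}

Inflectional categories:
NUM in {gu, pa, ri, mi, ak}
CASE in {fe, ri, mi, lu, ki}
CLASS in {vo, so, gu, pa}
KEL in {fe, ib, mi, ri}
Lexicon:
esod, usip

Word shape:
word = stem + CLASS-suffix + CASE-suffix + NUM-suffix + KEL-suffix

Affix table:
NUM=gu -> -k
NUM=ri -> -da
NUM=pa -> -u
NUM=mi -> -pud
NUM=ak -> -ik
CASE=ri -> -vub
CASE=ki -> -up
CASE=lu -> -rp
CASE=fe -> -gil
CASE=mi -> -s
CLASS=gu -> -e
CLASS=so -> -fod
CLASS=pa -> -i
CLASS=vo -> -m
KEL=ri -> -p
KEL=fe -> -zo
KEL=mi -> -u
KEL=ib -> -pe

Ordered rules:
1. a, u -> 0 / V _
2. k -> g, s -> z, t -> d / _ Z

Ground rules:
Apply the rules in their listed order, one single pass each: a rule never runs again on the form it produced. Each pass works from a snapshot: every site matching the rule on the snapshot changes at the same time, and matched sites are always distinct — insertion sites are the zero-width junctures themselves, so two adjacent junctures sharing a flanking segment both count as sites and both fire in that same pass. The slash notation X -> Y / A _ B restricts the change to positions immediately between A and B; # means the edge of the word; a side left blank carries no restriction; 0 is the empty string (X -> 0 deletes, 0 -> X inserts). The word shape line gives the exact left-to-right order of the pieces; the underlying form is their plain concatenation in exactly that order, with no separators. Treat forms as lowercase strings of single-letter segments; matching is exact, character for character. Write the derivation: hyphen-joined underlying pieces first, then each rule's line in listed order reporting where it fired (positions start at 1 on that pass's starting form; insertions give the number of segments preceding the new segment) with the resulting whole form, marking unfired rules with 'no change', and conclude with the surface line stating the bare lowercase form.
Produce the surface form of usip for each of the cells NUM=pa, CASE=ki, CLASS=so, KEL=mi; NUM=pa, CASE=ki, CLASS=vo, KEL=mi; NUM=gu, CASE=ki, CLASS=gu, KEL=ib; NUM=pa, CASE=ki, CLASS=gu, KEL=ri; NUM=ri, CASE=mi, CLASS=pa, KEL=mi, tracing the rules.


cell NUM=pa, CASE=ki, CLASS=so, KEL=mi:
underlying: usip-fod-up-u-u
1. a, u -> 0 / V _: fires at position(s) 11: usipfodupu
2. k -> g, s -> z, t -> d / _ Z: no change
surface: usipfodupu

cell NUM=pa, CASE=ki, CLASS=vo, KEL=mi:
underlying: usip-m-up-u-u
1. a, u -> 0 / V _: fires at position(s) 9: usipmupu
2. k -> g, s -> z, t -> d / _ Z: no change
surface: usipmupu

cell NUM=gu, CASE=ki, CLASS=gu, KEL=ib:
underlying: usip-e-up-k-pe
1. a, u -> 0 / V _: fires at position(s) 6: usipepkpe
2. k -> g, s -> z, t -> d / _ Z: no change
surface: usipepkpe

cell NUM=pa, CASE=ki, CLASS=gu, KEL=ri:
underlying: usip-e-up-u-p
1. a, u -> 0 / V _: fires at position(s) 6: usipepup
2. k -> g, s -> z, t -> d / _ Z: no change
surface: usipepup

cell NUM=ri, CASE=mi, CLASS=pa, KEL=mi:
underlying: usip-i-s-da-u
1. a, u -> 0 / V _: fires at position(s) 9: usipisda
2. k -> g, s -> z, t -> d / _ Z: fires at position(s) 6: usipizda
surface: usipizda


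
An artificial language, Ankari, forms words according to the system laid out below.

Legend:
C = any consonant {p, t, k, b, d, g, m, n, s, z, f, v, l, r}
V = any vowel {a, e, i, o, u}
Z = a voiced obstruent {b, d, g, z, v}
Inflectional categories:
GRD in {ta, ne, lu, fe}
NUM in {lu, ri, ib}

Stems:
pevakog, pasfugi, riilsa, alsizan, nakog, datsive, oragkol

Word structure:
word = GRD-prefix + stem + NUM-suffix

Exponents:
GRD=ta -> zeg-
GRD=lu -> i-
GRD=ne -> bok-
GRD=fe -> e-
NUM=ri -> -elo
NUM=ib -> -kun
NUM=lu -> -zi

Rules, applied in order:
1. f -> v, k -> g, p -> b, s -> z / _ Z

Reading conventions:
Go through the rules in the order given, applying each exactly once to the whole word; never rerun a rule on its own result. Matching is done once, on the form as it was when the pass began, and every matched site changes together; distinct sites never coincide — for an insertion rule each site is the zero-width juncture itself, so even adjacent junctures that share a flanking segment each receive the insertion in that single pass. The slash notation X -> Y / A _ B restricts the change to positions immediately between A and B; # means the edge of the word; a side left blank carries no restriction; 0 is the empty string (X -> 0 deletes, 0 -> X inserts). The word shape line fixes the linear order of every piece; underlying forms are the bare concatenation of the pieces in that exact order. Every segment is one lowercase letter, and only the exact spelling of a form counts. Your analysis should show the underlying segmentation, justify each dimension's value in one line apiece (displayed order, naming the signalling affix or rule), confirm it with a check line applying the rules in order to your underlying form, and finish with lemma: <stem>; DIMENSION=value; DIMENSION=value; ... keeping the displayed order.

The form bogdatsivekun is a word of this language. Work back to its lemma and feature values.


underlying: bok-datsive-kun
GRD=ne - signalled by the affix bok-
NUM=ib - signalled by the affix -kun
check: bokdatsivekun -> bogdatsivekun
lemma: datsive; GRD=ne; NUM=ib


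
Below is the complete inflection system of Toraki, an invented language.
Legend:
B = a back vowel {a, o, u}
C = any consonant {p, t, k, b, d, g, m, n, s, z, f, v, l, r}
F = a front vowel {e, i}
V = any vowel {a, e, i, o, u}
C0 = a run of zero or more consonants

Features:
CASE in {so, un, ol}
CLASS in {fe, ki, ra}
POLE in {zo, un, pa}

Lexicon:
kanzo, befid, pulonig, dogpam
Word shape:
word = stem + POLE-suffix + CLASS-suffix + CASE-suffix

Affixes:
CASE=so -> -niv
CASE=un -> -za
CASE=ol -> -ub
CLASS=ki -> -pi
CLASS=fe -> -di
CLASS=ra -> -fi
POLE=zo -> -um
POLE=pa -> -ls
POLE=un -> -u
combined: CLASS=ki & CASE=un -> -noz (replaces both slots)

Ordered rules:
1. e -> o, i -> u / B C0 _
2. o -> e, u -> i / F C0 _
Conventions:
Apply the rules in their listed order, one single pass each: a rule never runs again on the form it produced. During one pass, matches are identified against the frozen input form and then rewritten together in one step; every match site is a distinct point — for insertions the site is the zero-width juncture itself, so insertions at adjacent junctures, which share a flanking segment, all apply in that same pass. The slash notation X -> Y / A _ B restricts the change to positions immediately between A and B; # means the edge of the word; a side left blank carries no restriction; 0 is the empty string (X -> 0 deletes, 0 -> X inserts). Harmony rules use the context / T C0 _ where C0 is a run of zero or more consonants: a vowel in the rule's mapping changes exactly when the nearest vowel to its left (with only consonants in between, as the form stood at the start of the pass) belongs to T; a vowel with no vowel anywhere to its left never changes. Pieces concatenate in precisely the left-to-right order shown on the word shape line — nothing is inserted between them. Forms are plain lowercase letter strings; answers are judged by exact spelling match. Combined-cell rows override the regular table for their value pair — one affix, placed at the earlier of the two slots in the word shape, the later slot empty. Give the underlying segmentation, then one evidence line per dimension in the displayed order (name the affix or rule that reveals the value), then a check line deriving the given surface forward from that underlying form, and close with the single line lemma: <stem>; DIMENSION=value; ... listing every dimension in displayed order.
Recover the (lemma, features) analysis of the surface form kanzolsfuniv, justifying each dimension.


underlying: kanzo-ls-fi-niv
CASE=so - signalled by the affix -niv
CLASS=ra - signalled by the affix -fi
POLE=pa - signalled by the affix -ls
check: kanzolsfiniv -> kanzolsfuniv -> kanzolsfuniv
lemma: kanzo; CASE=so; CLASS=ra; POLE=pa


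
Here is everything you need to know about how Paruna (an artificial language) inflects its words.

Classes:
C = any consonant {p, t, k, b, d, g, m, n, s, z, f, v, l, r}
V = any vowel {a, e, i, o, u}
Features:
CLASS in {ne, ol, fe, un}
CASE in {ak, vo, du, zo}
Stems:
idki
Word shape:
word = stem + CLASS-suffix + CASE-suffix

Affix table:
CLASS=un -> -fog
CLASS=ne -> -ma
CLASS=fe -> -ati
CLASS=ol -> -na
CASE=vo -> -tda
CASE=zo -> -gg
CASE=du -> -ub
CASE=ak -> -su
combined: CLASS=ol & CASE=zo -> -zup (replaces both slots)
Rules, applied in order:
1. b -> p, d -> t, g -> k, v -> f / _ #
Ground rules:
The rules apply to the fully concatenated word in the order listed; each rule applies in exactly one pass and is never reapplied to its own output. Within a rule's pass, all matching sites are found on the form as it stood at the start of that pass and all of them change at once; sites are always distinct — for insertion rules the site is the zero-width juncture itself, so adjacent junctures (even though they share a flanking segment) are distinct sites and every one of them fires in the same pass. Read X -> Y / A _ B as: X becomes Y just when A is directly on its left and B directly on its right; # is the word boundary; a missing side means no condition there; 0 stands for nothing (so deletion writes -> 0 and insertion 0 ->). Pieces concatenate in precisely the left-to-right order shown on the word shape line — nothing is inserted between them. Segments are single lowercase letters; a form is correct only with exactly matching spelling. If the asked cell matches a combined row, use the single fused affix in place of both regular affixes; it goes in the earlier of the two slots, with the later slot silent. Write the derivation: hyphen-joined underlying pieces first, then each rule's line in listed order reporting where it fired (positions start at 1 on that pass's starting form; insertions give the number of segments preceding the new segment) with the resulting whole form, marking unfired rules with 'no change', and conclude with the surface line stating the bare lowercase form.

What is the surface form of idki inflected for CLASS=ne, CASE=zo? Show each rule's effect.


underlying: idki-ma-gg
1. b -> p, d -> t, g -> k, v -> f / _ #: fires at position(s) 8: idkimagk
surface: idkimagk


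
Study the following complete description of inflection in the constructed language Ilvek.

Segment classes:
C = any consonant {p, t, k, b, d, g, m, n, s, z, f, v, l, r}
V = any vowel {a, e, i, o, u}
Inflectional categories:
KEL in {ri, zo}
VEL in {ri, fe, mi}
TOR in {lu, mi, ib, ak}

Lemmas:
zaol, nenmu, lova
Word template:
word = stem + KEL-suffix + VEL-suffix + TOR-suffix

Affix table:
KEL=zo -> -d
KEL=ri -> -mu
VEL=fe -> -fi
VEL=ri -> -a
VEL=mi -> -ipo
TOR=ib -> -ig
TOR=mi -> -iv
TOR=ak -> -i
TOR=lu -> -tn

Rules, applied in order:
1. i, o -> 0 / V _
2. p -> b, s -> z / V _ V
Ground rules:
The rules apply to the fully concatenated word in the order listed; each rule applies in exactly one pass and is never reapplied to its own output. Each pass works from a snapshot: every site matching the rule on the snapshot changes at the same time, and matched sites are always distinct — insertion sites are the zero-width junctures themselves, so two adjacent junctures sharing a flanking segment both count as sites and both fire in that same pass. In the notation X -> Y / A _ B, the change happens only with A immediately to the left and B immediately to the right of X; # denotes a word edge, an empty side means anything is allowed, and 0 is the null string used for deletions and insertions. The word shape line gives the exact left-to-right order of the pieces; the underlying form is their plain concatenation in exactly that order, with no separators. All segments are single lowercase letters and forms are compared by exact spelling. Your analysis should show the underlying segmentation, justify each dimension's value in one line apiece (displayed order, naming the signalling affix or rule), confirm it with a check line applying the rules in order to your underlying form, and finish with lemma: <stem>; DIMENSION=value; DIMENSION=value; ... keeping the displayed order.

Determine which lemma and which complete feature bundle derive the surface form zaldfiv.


underlying: zaol-d-fi-iv
KEL=zo - signalled by the affix -d
VEL=fe - signalled by the affix -fi
TOR=mi - signalled by the affix -iv
check: zaoldfiiv -> zaldfiv -> zaldfiv
lemma: zaol; KEL=zo; VEL=fe; TOR=mi


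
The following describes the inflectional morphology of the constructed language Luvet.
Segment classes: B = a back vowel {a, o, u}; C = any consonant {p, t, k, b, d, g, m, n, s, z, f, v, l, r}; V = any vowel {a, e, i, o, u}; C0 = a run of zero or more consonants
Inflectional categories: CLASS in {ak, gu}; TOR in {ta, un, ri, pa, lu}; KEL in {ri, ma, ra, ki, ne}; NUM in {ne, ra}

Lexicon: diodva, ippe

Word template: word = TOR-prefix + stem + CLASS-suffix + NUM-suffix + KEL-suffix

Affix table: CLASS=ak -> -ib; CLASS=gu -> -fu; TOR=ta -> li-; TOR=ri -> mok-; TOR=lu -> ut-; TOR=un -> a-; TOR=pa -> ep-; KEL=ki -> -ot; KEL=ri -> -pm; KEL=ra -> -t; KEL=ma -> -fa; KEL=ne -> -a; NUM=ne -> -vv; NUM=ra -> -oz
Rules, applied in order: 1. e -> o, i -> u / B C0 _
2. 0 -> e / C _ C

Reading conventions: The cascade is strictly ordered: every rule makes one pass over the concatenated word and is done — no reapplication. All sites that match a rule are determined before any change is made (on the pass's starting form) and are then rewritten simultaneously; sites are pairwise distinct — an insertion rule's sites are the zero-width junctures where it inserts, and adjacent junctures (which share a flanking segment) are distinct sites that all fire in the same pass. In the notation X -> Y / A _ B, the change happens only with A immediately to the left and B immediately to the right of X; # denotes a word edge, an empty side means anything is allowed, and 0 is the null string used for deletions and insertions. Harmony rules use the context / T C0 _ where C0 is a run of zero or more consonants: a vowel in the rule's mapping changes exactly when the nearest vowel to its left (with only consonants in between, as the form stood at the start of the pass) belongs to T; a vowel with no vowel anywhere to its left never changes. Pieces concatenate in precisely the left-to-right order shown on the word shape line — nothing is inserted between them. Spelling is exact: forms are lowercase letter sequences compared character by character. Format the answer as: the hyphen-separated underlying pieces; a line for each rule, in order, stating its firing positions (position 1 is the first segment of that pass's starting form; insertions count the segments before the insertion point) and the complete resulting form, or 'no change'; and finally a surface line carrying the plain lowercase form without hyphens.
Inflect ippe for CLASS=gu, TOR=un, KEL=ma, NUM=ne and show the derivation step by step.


underlying: a-ippe-fu-vv-fa
1. e -> o, i -> u / B C0 _: fires at position(s) 2: auppefuvvfa
2. 0 -> e / C _ C: inserts after position(s) 3, 8, 9: aupepefuvevefa
surface: aupepefuvevefa


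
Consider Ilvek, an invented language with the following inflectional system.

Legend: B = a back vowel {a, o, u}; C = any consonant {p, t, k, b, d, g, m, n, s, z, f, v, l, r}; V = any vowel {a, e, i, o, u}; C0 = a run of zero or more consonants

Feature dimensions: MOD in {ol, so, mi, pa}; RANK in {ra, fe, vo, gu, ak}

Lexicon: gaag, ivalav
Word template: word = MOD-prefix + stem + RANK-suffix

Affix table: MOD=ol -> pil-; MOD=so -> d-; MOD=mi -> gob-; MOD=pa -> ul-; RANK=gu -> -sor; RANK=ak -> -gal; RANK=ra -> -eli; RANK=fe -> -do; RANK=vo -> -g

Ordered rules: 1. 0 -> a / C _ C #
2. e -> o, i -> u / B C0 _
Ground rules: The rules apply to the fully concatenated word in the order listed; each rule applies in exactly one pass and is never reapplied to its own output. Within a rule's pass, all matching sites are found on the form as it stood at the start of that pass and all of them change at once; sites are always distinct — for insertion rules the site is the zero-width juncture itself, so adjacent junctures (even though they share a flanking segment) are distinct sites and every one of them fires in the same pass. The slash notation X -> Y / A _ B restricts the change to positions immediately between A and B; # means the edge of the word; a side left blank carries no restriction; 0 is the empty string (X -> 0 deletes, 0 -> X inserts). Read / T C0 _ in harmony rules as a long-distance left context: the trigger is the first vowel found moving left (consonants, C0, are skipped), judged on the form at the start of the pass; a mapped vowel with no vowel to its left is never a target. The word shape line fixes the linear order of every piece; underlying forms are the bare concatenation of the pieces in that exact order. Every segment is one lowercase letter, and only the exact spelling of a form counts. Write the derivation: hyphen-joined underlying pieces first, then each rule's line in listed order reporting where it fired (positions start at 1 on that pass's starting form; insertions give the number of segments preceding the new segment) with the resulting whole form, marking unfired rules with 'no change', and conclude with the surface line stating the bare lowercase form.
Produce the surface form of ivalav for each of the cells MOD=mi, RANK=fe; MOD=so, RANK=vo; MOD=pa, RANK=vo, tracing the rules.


cell MOD=mi, RANK=fe:
underlying: gob-ivalav-do
1. 0 -> a / C _ C #: no change
2. e -> o, i -> u / B C0 _: fires at position(s) 4: gobuvalavdo
surface: gobuvalavdo

cell MOD=so, RANK=vo:
underlying: d-ivalav-g
1. 0 -> a / C _ C #: inserts after position(s) 7: divalavag
2. e -> o, i -> u / B C0 _: no change
surface: divalavag

cell MOD=pa, RANK=vo:
underlying: ul-ivalav-g
1. 0 -> a / C _ C #: inserts after position(s) 8: ulivalavag
2. e -> o, i -> u / B C0 _: fires at position(s) 3: uluvalavag
surface: uluvalavag


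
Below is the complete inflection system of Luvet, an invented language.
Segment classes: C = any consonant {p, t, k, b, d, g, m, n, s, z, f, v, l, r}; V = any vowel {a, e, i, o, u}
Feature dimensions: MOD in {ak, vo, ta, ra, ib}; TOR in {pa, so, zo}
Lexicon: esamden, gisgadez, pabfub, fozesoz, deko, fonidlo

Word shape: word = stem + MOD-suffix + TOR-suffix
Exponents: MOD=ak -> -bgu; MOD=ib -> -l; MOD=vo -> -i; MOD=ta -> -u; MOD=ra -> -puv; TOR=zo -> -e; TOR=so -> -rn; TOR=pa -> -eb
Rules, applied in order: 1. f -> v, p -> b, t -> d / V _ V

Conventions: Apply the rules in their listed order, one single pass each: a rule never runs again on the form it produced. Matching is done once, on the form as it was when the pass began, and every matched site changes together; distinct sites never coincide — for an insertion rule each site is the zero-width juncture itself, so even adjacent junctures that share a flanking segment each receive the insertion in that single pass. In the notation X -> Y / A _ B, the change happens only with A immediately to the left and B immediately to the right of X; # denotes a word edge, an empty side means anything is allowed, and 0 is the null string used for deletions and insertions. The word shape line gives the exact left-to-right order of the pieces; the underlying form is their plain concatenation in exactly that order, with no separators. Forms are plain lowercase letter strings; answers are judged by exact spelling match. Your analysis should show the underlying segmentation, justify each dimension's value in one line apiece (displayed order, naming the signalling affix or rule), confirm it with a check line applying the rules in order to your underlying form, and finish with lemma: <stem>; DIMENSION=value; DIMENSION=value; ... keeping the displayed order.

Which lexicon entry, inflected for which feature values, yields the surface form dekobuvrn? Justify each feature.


underlying: deko-puv-rn
MOD=ra - signalled by the affix -puv
TOR=so - signalled by the affix -rn
check: dekopuvrn -> dekobuvrn
lemma: deko; MOD=ra; TOR=so


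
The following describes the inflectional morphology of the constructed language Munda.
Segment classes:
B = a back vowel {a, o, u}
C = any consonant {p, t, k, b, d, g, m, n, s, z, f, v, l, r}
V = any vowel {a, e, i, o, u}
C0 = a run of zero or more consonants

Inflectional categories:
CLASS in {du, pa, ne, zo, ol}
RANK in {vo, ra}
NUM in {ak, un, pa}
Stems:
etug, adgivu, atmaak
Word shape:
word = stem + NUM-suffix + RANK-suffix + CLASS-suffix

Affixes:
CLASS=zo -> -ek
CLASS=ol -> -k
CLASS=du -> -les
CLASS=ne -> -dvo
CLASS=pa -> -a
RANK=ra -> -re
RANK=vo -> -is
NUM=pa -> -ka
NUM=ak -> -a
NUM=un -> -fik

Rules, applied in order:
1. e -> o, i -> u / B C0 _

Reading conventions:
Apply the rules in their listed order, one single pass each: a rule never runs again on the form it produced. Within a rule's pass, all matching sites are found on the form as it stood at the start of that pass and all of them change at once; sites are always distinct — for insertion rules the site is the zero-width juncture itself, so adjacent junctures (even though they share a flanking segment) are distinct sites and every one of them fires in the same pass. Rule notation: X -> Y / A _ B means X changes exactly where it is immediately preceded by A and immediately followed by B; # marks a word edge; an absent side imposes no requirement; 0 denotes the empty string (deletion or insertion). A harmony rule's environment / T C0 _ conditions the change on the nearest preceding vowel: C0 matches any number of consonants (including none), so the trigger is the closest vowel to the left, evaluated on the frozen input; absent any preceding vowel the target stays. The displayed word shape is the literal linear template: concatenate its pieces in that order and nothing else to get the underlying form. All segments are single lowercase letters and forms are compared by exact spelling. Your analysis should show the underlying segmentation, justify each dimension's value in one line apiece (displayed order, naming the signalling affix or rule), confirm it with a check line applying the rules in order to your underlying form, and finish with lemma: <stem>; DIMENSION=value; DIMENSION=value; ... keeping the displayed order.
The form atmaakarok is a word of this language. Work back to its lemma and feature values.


underlying: atmaak-a-re-k
CLASS=ol - signalled by the affix -k
RANK=ra - signalled by the affix -re
NUM=ak - signalled by the affix -a
check: atmaakarek -> atmaakarok
lemma: atmaak; CLASS=ol; RANK=ra; NUM=ak


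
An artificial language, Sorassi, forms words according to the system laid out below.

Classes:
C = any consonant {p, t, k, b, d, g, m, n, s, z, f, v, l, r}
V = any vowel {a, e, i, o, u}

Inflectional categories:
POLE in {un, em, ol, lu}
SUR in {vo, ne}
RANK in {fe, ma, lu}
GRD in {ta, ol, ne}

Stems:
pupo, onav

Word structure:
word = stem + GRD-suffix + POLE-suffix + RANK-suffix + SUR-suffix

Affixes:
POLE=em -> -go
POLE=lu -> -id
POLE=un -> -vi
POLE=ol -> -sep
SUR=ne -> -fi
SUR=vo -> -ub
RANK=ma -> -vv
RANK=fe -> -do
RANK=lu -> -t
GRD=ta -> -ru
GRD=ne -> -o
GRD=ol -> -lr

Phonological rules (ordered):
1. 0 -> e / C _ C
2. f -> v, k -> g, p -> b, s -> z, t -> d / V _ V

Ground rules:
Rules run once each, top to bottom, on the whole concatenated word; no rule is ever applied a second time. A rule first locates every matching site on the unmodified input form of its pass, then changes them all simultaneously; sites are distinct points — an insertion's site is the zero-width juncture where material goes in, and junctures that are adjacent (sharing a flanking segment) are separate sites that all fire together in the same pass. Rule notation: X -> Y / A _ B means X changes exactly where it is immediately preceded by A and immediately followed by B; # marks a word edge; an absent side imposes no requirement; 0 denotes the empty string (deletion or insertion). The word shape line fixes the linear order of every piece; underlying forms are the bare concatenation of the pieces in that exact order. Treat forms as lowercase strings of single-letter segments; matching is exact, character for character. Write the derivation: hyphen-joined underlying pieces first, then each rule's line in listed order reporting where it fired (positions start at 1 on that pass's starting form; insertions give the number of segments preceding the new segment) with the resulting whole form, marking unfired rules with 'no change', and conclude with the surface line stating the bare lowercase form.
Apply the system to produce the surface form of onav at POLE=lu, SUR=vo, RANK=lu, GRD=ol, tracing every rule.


underlying: onav-lr-id-t-ub
1. 0 -> e / C _ C: inserts after position(s) 4, 5, 8: onaveleridetub
2. f -> v, k -> g, p -> b, s -> z, t -> d / V _ V: fires at position(s) 12: onaveleridedub
surface: onaveleridedub


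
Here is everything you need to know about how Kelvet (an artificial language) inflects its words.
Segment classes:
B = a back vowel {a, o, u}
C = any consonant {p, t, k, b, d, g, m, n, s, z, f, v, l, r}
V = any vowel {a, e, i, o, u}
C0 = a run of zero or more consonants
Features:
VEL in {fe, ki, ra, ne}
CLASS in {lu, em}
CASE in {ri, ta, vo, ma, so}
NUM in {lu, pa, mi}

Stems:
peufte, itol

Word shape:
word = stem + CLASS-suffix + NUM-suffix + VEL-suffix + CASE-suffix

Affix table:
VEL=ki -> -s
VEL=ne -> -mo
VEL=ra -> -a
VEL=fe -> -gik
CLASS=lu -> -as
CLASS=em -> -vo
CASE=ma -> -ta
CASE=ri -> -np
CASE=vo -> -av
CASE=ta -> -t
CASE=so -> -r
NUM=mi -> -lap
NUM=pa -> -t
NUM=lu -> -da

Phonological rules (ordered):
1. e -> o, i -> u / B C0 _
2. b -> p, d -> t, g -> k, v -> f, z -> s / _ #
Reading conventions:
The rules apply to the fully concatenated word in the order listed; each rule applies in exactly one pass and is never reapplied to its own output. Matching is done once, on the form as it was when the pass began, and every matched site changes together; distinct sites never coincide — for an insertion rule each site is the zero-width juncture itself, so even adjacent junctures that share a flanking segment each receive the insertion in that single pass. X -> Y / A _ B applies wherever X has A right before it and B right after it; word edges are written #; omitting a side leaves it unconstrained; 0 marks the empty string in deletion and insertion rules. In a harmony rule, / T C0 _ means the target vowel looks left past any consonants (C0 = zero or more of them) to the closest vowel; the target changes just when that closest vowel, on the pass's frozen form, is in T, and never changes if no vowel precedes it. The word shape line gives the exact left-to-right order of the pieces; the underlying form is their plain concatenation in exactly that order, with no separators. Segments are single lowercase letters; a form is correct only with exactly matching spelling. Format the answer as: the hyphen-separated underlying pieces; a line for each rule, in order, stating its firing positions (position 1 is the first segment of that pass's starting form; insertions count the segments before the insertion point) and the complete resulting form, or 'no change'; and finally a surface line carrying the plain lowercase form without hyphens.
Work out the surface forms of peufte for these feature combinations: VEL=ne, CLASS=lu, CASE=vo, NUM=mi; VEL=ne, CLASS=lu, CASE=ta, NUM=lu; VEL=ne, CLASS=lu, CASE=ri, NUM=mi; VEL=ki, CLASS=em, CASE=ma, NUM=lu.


cell VEL=ne, CLASS=lu, CASE=vo, NUM=mi:
underlying: peufte-as-lap-mo-av
1. e -> o, i -> u / B C0 _: fires at position(s) 6: peuftoaslapmoav
2. b -> p, d -> t, g -> k, v -> f, z -> s / _ #: fires at position(s) 15: peuftoaslapmoaf
surface: peuftoaslapmoaf

cell VEL=ne, CLASS=lu, CASE=ta, NUM=lu:
underlying: peufte-as-da-mo-t
1. e -> o, i -> u / B C0 _: fires at position(s) 6: peuftoasdamot
2. b -> p, d -> t, g -> k, v -> f, z -> s / _ #: no change
surface: peuftoasdamot

cell VEL=ne, CLASS=lu, CASE=ri, NUM=mi:
underlying: peufte-as-lap-mo-np
1. e -> o, i -> u / B C0 _: fires at position(s) 6: peuftoaslapmonp
2. b -> p, d -> t, g -> k, v -> f, z -> s / _ #: no change
surface: peuftoaslapmonp

cell VEL=ki, CLASS=em, CASE=ma, NUM=lu:
underlying: peufte-vo-da-s-ta
1. e -> o, i -> u / B C0 _: fires at position(s) 6: peuftovodasta
2. b -> p, d -> t, g -> k, v -> f, z -> s / _ #: no change
surface: peuftovodasta
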